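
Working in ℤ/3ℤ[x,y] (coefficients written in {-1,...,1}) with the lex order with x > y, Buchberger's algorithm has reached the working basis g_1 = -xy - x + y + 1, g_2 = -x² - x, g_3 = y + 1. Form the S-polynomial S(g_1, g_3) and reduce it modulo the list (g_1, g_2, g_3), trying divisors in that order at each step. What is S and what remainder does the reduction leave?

lcm(LM(g_1), LM(g_3)) = xy.
S = (lcm/LT(g_1))·g_1 − (lcm/LT(g_3))·g_3 = -y - 1.
Reduce S modulo (g_1, g_2, g_3) in that order:
  leading term y: subtract (-1)·g_3 from -y - 1 → 0
The remainder is 0, so this S-polynomial contributes no new basis element.
An S-polynomial is built so that the two leading terms cancel; whether anything survives reduction is exactly the Gröbner-basis criterion.

S(g_1, g_3) = -y - 1; remainder on division = 0.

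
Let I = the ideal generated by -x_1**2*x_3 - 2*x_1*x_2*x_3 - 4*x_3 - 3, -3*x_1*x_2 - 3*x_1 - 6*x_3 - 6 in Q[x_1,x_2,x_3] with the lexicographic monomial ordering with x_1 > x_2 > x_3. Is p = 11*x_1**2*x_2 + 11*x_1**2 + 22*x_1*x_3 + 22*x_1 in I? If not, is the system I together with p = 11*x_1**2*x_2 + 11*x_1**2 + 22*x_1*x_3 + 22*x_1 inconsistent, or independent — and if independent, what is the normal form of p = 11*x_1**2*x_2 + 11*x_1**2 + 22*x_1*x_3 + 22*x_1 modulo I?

11*x_1**2*x_2 + 11*x_1**2 + 22*x_1*x_3 + 22*x_1 lies in I (it reduces to 0).

First compute the reduced Gröbner basis of I by Buchberger's algorithm.
f_1 = -x_1**2*x_3 - 2*x_1*x_2*x_3 - 4*x_3 - 3, LT = x_1**2*x_3.
f_2 = -3*x_1*x_2 - 3*x_1 - 6*x_3 - 6, LT = x_1*x_2.

S(f_1,f_2): lcm = x_1**2*x_2*x_3. S = -x_1**2*x_3 + 2*x_1*x_2**2*x_3 - 2*x_1*x_3**2 - 2*x_1*x_3 + 4*x_2*x_3 + 3*x_2.
  reduce S modulo (f_1, f_2):
  remainder -2*x_1*x_3**2 - 2*x_1*x_3 - 4*x_2*x_3**2 + 3*x_2 + 4*x_3 + 3 ≠ 0; add h_3 = -2*x_1*x_3**2 - 2*x_1*x_3 - 4*x_2*x_3**2 + 3*x_2 + 4*x_3 + 3 to the basis.

S(f_2,h_3): lcm = x_1*x_2*x_3**2. S = -x_1*x_2*x_3 + x_1*x_3**2 - 2*x_2**2*x_3**2 + 3/2*x_2**2 + 2*x_2*x_3 + 3/2*x_2 + 2*x_3**3 + 2*x_3**2.
  reduce S modulo (f_1, f_2, h_3):
  remainder -2*x_2**2*x_3**2 + 3/2*x_2**2 - 2*x_2*x_3**2 + 2*x_2*x_3 + 3*x_2 + 2*x_3**3 + 4*x_3**2 + 4*x_3 + 3/2 ≠ 0; add h_4 = -2*x_2**2*x_3**2 + 3/2*x_2**2 - 2*x_2*x_3**2 + 2*x_2*x_3 + 3*x_2 + 2*x_3**3 + 4*x_3**2 + 4*x_3 + 3/2 to the basis.

The other S-polynomials (S(f_1,h_3), S(f_1,h_4), S(f_2,h_4), S(h_3,h_4)) all reduce to 0 modulo the current basis, so we have a Gröbner basis.
Inter-reduce: drop elements whose leading term is divisible by another's, tail-reduce, and make monic.
Reduced Gröbner basis: {x_1**2*x_3 - 2*x_1*x_3 - 4*x_3**2 + 3, x_1*x_2 + x_1 + 2*x_3 + 2, x_1*x_3**2 + x_1*x_3 + 2*x_2*x_3**2 - 3/2*x_2 - 2*x_3 - 3/2, x_2**2*x_3**2 - 3/4*x_2**2 + x_2*x_3**2 - x_2*x_3 - 3/2*x_2 - x_3**3 - 2*x_3**2 - 2*x_3 - 3/4}.
Label its elements g_1 = x_1**2*x_3 - 2*x_1*x_3 - 4*x_3**2 + 3, g_2 = x_1*x_2 + x_1 + 2*x_3 + 2, g_3 = x_1*x_3**2 + x_1*x_3 + 2*x_2*x_3**2 - 3/2*x_2 - 2*x_3 - 3/2, g_4 = x_2**2*x_3**2 - 3/4*x_2**2 + x_2*x_3**2 - x_2*x_3 - 3/2*x_2 - x_3**3 - 2*x_3**2 - 2*x_3 - 3/4.

Reduce p = 11*x_1**2*x_2 + 11*x_1**2 + 22*x_1*x_3 + 22*x_1 modulo G:
  leading term x_1**2*x_2: subtract (11*x_1)·g_2 from 11*x_1**2*x_2 + 11*x_1**2 + 22*x_1*x_3 + 22*x_1 → 0
  normal form = 0.
Since the normal form is 0, p ∈ I.

The remainder on division by a Gröbner basis is unique — it is the normal form.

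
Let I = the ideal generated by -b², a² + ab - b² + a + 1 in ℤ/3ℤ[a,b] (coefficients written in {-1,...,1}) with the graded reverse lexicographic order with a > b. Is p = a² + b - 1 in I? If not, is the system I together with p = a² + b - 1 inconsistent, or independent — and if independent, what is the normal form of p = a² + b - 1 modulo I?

First compute the reduced Gröbner basis of I by Buchberger's algorithm.
f_1 = -b², LT = b².
f_2 = a² + ab - b² + a + 1, LT = a².

S(f_1,f_2): leading monomials are coprime, so the S-polynomial reduces to 0 (Buchberger's first criterion).
Every S-polynomial of the final basis reduces to 0, so we have a Gröbner basis.
Inter-reduce: drop elements whose leading term is divisible by another's, tail-reduce, and make monic.
Reduced Gröbner basis: {a² + ab + a + 1, b²}.
Label its elements g_1 = a² + ab + a + 1, g_2 = b².

Reduce p = a² + b - 1 modulo G:
  leading term a²: subtract (1)·g_1 from a² + b - 1 → -ab - a + b + 1
  leading term ab: no divisor's leading term divides it; move -ab to the remainder.
  leading term a: no divisor's leading term divides it; move -a to the remainder.
  leading term b: no divisor's leading term divides it; move b to the remainder.
  leading term 1: no divisor's leading term divides it; move 1 to the remainder.
  normal form = -ab - a + b + 1.
The normal form is nonzero, so p ∉ I. Since p minus its normal form lies in I, I + (p) = I + (r) where r = -ab - a + b + 1; decide whether this ideal is the whole ring.
Run Buchberger on G together with r (pairs among the g_i already reduce to 0 since G is a Gröbner basis):
g_1 = a² + ab + a + 1, LT = a².
g_2 = b², LT = b².
r = -ab - a + b + 1, LT = ab.

S(g_1,g_2): leading monomials are coprime, so the S-polynomial reduces to 0 (Buchberger's first criterion).
S(g_1,r): lcm = a²b. S = ab² - a² - ab + a + b.
  leading term ab²: subtract (a)·g_2 from ab² - a² - ab + a + b → -a² - ab + a + b
  leading term a²: subtract (-1)·g_1 from -a² - ab + a + b → -a + b + 1
  leading term a: no divisor's leading term divides it; move -a to the remainder.
  leading term b: no divisor's leading term divides it; move b to the remainder.
  leading term 1: no divisor's leading term divides it; move 1 to the remainder.
  remainder -a + b + 1 ≠ 0; add m_4 = -a + b + 1 to the basis.

S(g_2,r): lcm = ab². S = -ab + b² + b.
  leading term ab: subtract (1)·r from -ab + b² + b → b² + a - 1
  leading term b²: subtract (1)·g_2 from b² + a - 1 → a - 1
  leading term a: subtract (-1)·m_4 from a - 1 → b
  leading term b: no divisor's leading term divides it; move b to the remainder.
  remainder b ≠ 0; add m_5 = b to the basis.

S(g_1,m_4): lcm = a². S = -ab - a + 1.
  leading term ab: subtract (1)·r from -ab - a + 1 → -b
  leading term b: subtract (-1)·m_5 from -b → 0
  remainder 0.

S(g_2,m_4): leading monomials are coprime, so the S-polynomial reduces to 0 (Buchberger's first criterion).
S(r,m_4): lcm = ab. S = b² + a - 1.
  leading term b²: subtract (1)·g_2 from b² + a - 1 → a - 1
  leading term a: subtract (-1)·m_4 from a - 1 → b
  leading term b: subtract (1)·m_5 from b → 0
  remainder 0.

S(g_1,m_5): leading monomials are coprime, so the S-polynomial reduces to 0 (Buchberger's first criterion).
S(g_2,m_5): lcm = b². S = 0.
  remainder 0.

S(r,m_5): lcm = ab. S = a - b - 1.
  leading term a: subtract (-1)·m_4 from a - b - 1 → 0
  remainder 0.

S(m_4,m_5): leading monomials are coprime, so the S-polynomial reduces to 0 (Buchberger's first criterion).
Every S-polynomial of the final basis reduces to 0, so we have a Gröbner basis.
Inter-reduce: drop elements whose leading term is divisible by another's, tail-reduce, and make monic.
Reduced Gröbner basis: {a - 1, b}.
The reduced Gröbner basis of I + (p) is {a - 1, b} ≠ {1}, a proper ideal, so the enlarged system stays consistent: p is independent of I, with normal form -ab - a + b + 1.

a² + b - 1 is independent of I; its normal form modulo I is -ab - a + b + 1.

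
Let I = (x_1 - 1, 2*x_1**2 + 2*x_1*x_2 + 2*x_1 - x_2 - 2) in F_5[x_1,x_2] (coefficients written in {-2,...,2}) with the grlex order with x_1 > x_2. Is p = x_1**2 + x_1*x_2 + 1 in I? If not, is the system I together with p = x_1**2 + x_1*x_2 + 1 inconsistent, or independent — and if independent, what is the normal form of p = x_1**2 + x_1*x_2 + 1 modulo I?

First compute the reduced Gröbner basis of I by Buchberger's algorithm.
f_1 = x_1 - 1, LT = x_1.
f_2 = 2*x_1**2 + 2*x_1*x_2 + 2*x_1 - x_2 - 2, LT = x_1**2.

S(f_1,f_2): lcm = x_1**2. S = -x_1*x_2 - 2*x_1 - 2*x_2 + 1.
  leading term x_1*x_2: subtract (-x_2)·f_1 from -x_1*x_2 - 2*x_1 - 2*x_2 + 1 → -2*x_1 + 2*x_2 + 1
  leading term x_1: subtract (-2)·f_1 from -2*x_1 + 2*x_2 + 1 → 2*x_2 - 1
  leading term x_2: no divisor's leading term divides it; move 2*x_2 to the remainder.
  leading term 1: no divisor's leading term divides it; move -1 to the remainder.
  remainder 2*x_2 - 1 ≠ 0; add h_3 = 2*x_2 - 1 to the basis.

The other S-polynomials (S(f_1,h_3), S(f_2,h_3)) all reduce to 0 modulo the current basis, so we have a Gröbner basis.
Inter-reduce: drop elements whose leading term is divisible by another's, tail-reduce, and make monic.
Reduced Gröbner basis: {x_1 - 1, x_2 + 2}.
Label its elements g_1 = x_1 - 1, g_2 = x_2 + 2.

Reduce p = x_1**2 + x_1*x_2 + 1 modulo G:
  leading term x_1**2: subtract (x_1)·g_1 from x_1**2 + x_1*x_2 + 1 → x_1*x_2 + x_1 + 1
  leading term x_1*x_2: subtract (x_2)·g_1 from x_1*x_2 + x_1 + 1 → x_1 + x_2 + 1
  leading term x_1: subtract (1)·g_1 from x_1 + x_2 + 1 → x_2 + 2
  leading term x_2: subtract (1)·g_2 from x_2 + 2 → 0
  normal form = 0.
Since the normal form is 0, p ∈ I.

The remainder on division by a Gröbner basis is unique — it is the normal form.

x_1**2 + x_1*x_2 + 1 lies in I (it reduces to 0).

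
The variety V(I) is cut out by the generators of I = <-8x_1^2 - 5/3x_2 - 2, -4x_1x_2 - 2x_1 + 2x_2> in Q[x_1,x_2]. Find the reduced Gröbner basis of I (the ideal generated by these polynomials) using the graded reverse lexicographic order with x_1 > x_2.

f_1 = -8x_1^2 - 5/3x_2 - 2, LT = x_1^2.
f_2 = -4x_1x_2 - 2x_1 + 2x_2, LT = x_1x_2.

S(f_1,f_2): lcm = x_1^2x_2. S = -1/2x_1^2 + 1/2x_1x_2 + 5/24x_2^2 + 1/4x_2.
  leading term x_1^2: subtract (1/16)·f_1 from -1/2x_1^2 + 1/2x_1x_2 + 5/24x_2^2 + 1/4x_2 → 1/2x_1x_2 + 5/24x_2^2 + 17/48x_2 + 1/8
  leading term x_1x_2: subtract (-1/8)·f_2 from 1/2x_1x_2 + 5/24x_2^2 + 17/48x_2 + 1/8 → 5/24x_2^2 - 1/4x_1 + 29/48x_2 + 1/8
  leading term x_2^2: no divisor's leading term divides it; move 5/24x_2^2 to the remainder.
  leading term x_1: no divisor's leading term divides it; move -1/4x_1 to the remainder.
  leading term x_2: no divisor's leading term divides it; move 29/48x_2 to the remainder.
  leading term 1: no divisor's leading term divides it; move 1/8 to the remainder.
  remainder 5/24x_2^2 - 1/4x_1 + 29/48x_2 + 1/8 ≠ 0; add g_3 = 5/24x_2^2 - 1/4x_1 + 29/48x_2 + 1/8 to the basis.

The other S-polynomials (S(f_1,g_3), S(f_2,g_3)) all reduce to 0 modulo the current basis, so we have a Gröbner basis.

G = {x_1^2 + 5/24x_2 + 1/4, x_1x_2 + 1/2x_1 - 1/2x_2, x_2^2 - 6/5x_1 + 29/10x_2 + 3/5}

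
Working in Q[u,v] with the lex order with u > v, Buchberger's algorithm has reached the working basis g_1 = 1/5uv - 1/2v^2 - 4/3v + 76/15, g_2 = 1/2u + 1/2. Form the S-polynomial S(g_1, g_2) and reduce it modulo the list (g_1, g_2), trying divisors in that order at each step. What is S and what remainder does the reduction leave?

lcm(LM(g_1), LM(g_2)) = uv.
S = (lcm/LT(g_1))·g_1 − (lcm/LT(g_2))·g_2 = -5/2v^2 - 23/3v + 76/3.
Reduce S modulo (g_1, g_2) in that order:
  leading term v^2: no divisor's leading term divides it; move -5/2v^2 to the remainder.
  leading term v: no divisor's leading term divides it; move -23/3v to the remainder.
  leading term 1: no divisor's leading term divides it; move 76/3 to the remainder.
The remainder -5/2v^2 - 23/3v + 76/3 is nonzero, so it would be added as the next basis element.

S(g_1, g_2) = -5/2v^2 - 23/3v + 76/3; remainder on division = -5/2v^2 - 23/3v + 76/3.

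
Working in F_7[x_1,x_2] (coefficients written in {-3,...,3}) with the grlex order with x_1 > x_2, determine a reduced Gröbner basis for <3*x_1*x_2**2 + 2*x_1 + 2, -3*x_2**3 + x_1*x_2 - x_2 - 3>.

G = {x_1*x_2**2 + 3*x_1 + 3, x_2**3 + 2*x_1*x_2 - 2*x_2 + 1, x_1**2 + x_1*x_2 - 3*x_2**2 + 2*x_1 + 1}

f_1 = 3*x_1*x_2**2 + 2*x_1 + 2, LT = x_1*x_2**2.
f_2 = -3*x_2**3 + x_1*x_2 - x_2 - 3, LT = x_2**3.

S(f_1,f_2): lcm = x_1*x_2**3. S = -2*x_1**2*x_2 - 2*x_1*x_2 - x_1 + 3*x_2.
  leading term x_1**2*x_2: no divisor's leading term divides it; move -2*x_1**2*x_2 to the remainder.
  leading term x_1*x_2: no divisor's leading term divides it; move -2*x_1*x_2 to the remainder.
  leading term x_1: no divisor's leading term divides it; move -x_1 to the remainder.
  leading term x_2: no divisor's leading term divides it; move 3*x_2 to the remainder.
  remainder -2*x_1**2*x_2 - 2*x_1*x_2 - x_1 + 3*x_2 ≠ 0; add g_3 = -2*x_1**2*x_2 - 2*x_1*x_2 - x_1 + 3*x_2 to the basis.

S(f_1,g_3): lcm = x_1**2*x_2**2. S = -x_1*x_2**2 + 3*x_1**2 + 3*x_1*x_2 - 2*x_2**2 + 3*x_1.
  leading term x_1*x_2**2: subtract (2)·f_1 from -x_1*x_2**2 + 3*x_1**2 + 3*x_1*x_2 - 2*x_2**2 + 3*x_1 → 3*x_1**2 + 3*x_1*x_2 - 2*x_2**2 - x_1 + 3
  leading term x_1**2: no divisor's leading term divides it; move 3*x_1**2 to the remainder.
  leading term x_1*x_2: no divisor's leading term divides it; move 3*x_1*x_2 to the remainder.
  leading term x_2**2: no divisor's leading term divides it; move -2*x_2**2 to the remainder.
  leading term x_1: no divisor's leading term divides it; move -x_1 to the remainder.
  leading term 1: no divisor's leading term divides it; move 3 to the remainder.
  remainder 3*x_1**2 + 3*x_1*x_2 - 2*x_2**2 - x_1 + 3 ≠ 0; add g_4 = 3*x_1**2 + 3*x_1*x_2 - 2*x_2**2 - x_1 + 3 to the basis.

The other S-polynomials (S(f_2,g_3), S(f_1,g_4), S(f_2,g_4), S(g_3,g_4)) all reduce to 0 modulo the current basis, so we have a Gröbner basis.
Inter-reduce: drop elements whose leading term is divisible by another's, tail-reduce, and make monic.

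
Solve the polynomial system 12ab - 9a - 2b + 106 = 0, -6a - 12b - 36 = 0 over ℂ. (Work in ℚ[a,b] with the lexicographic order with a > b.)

{(2, -4), (-28/3, 5/3)}

Compute a lex Gröbner basis by Buchberger's algorithm.
f_1 = 12ab - 9a - 2b + 106, LT = ab.
f_2 = -6a - 12b - 36, LT = a.

S(f_1,f_2): lcm = ab. S = -¾a - 2b² - 37/6b + 53/6.
  leading term a: subtract (⅛)·f_2 from -¾a - 2b² - 37/6b + 53/6 → -2b² - 14/3b + 40/3
  leading term b²: no divisor's leading term divides it; move -2b² to the remainder.
  leading term b: no divisor's leading term divides it; move -14/3b to the remainder.
  leading term 1: no divisor's leading term divides it; move 40/3 to the remainder.
  remainder -2b² - 14/3b + 40/3 ≠ 0; add h_3 = -2b² - 14/3b + 40/3 to the basis.

S(f_1,h_3): lcm = ab². S = -37/12ab + 20/3a - ⅙b² + 53/6b.
  leading term ab: subtract (-37/144)·f_1 from -37/12ab + 20/3a - ⅙b² + 53/6b → 209/48a - ⅙b² + 599/72b + 1961/72
  leading term a: subtract (-209/288)·f_2 from 209/48a - ⅙b² + 599/72b + 1961/72 → -⅙b² - 7/18b + 10/9
  leading term b²: subtract (1/12)·h_3 from -⅙b² - 7/18b + 10/9 → 0
  remainder 0.

S(f_2,h_3): leading monomials are coprime, so the S-polynomial reduces to 0 (Buchberger's first criterion).
Every S-polynomial of the final basis reduces to 0, so we have a Gröbner basis.
Inter-reduce: drop elements whose leading term is divisible by another's, tail-reduce, and make monic.
Reduced Gröbner basis: {a + 2b + 6, b² + 7/3b - 20/3}.

A lex Gröbner basis eliminates variables successively. Here b² + 7/3b - 20/3 depends only on b, with roots {-4, 5/3}; lifting each root through the earlier basis elements recovers the full solutions.
  b = -4: the earlier basis element becomes a - 2 = 0, giving a = 2 — point (2, -4).
  b = 5/3: the earlier basis element becomes a + 28/3 = 0, giving a = -28/3 — point (-28/3, 5/3).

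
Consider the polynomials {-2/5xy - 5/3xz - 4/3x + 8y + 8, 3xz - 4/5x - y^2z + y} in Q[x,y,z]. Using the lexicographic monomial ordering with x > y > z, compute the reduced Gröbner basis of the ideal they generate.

G = {xy + 40/9x + 25/18y^2z - 385/18y - 20, xz - 4/15x - 1/3y^2z + 1/3y, y^3z + 25/6y^2z^2 + 10/3y^2z - y^2 - 385/6yz + 38/3y - 60z + 16}

f_1 = -2/5xy - 5/3xz - 4/3x + 8y + 8, LT = xy.
f_2 = 3xz - 4/5x - y^2z + y, LT = xz.

S(f_1,f_2): lcm = xyz. S = 4/15xy + 25/6xz^2 + 10/3xz + 1/3y^3z - 1/3y^2 - 20yz - 20z.
  leading term xy: subtract (-2/3)·f_1 from 4/15xy + 25/6xz^2 + 10/3xz + 1/3y^3z - 1/3y^2 - 20yz - 20z → 25/6xz^2 + 20/9xz - 8/9x + 1/3y^3z - 1/3y^2 - 20yz + 16/3y - 20z + 16/3
  leading term xz^2: subtract (25/18z)·f_2 from 25/6xz^2 + 20/9xz - 8/9x + 1/3y^3z - 1/3y^2 - 20yz + 16/3y - 20z + 16/3 → 10/3xz - 8/9x + 1/3y^3z + 25/18y^2z^2 - 1/3y^2 - 385/18yz + 16/3y - 20z + 16/3
  leading term xz: subtract (10/9)·f_2 from 10/3xz - 8/9x + 1/3y^3z + 25/18y^2z^2 - 1/3y^2 - 385/18yz + 16/3y - 20z + 16/3 → 1/3y^3z + 25/18y^2z^2 + 10/9y^2z - 1/3y^2 - 385/18yz + 38/9y - 20z + 16/3
  leading term y^3z: no divisor's leading term divides it; move 1/3y^3z to the remainder.
  leading term y^2z^2: no divisor's leading term divides it; move 25/18y^2z^2 to the remainder.
  leading term y^2z: no divisor's leading term divides it; move 10/9y^2z to the remainder.
  leading term y^2: no divisor's leading term divides it; move -1/3y^2 to the remainder.
  leading term yz: no divisor's leading term divides it; move -385/18yz to the remainder.
  leading term y: no divisor's leading term divides it; move 38/9y to the remainder.
  leading term z: no divisor's leading term divides it; move -20z to the remainder.
  leading term 1: no divisor's leading term divides it; move 16/3 to the remainder.
  remainder 1/3y^3z + 25/18y^2z^2 + 10/9y^2z - 1/3y^2 - 385/18yz + 38/9y - 20z + 16/3 ≠ 0; add g_3 = 1/3y^3z + 25/18y^2z^2 + 10/9y^2z - 1/3y^2 - 385/18yz + 38/9y - 20z + 16/3 to the basis.

The other S-polynomials (S(f_1,g_3), S(f_2,g_3)) all reduce to 0 modulo the current basis, so we have a Gröbner basis.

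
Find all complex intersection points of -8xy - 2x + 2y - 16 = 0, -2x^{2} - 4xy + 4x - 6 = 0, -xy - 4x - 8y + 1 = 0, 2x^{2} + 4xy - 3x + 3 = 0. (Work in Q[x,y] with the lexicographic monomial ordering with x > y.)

Compute a lex Gröbner basis by Buchberger's algorithm.
f_1 = -8xy - 2x + 2y - 16, LT = xy.
f_2 = -2x^{2} - 4xy + 4x - 6, LT = x^{2}.
f_3 = -xy - 4x - 8y + 1, LT = xy.
f_4 = 2x^{2} + 4xy - 3x + 3, LT = x^{2}.

S(f_1,f_2): lcm = x^{2}y. S = \tfrac{1}{4}x^{2} - 2xy^{2} + \tfrac{7}{4}xy + 2x - 3y.
  reduce S modulo (f_1, f_2, f_3, f_4):
  remainder \tfrac{33}{16}x - \tfrac{1}{2}y^{2} + \tfrac{23}{16}y - \tfrac{17}{4} ≠ 0; add h_5 = \tfrac{33}{16}x - \tfrac{1}{2}y^{2} + \tfrac{23}{16}y - \tfrac{17}{4} to the basis.

S(f_1,f_3): lcm = xy. S = -\tfrac{15}{4}x - \tfrac{33}{4}y + 3.
  reduce S modulo (f_1, f_2, f_3, f_4, h_5):
  remainder -\tfrac{10}{11}y^{2} - \tfrac{62}{11}y - \tfrac{52}{11} ≠ 0; add h_6 = -\tfrac{10}{11}y^{2} - \tfrac{62}{11}y - \tfrac{52}{11} to the basis.

S(f_1,f_4): lcm = x^{2}y. S = \tfrac{1}{4}x^{2} - 2xy^{2} + \tfrac{5}{4}xy + 2x - \tfrac{3}{2}y.
  reduce S modulo (f_1, f_2, f_3, f_4, h_5, h_6):
  remainder \tfrac{11}{10}y + \tfrac{11}{10} ≠ 0; add h_7 = \tfrac{11}{10}y + \tfrac{11}{10} to the basis.

The other S-polynomials (S(f_2,f_3), S(f_2,f_4), S(f_3,f_4), S(f_1,h_5), S(f_2,h_5), S(f_3,h_5), S(f_4,h_5), S(f_1,h_6), S(f_2,h_6), S(f_3,h_6), S(f_4,h_6), S(h_5,h_6), S(f_1,h_7), S(f_2,h_7), S(f_3,h_7), S(f_4,h_7), S(h_5,h_7), S(h_6,h_7)) all reduce to 0 modulo the current basis, so we have a Gröbner basis.
Inter-reduce: drop elements whose leading term is divisible by another's, tail-reduce, and make monic.
Reduced Gröbner basis: {x - 3, y + 1}.

Since the basis is lex-ordered, y + 1 is univariate in y. Its roots are {-1}. Back-substituting each root into the other basis elements fixes the other coordinates.
  y = -1: the earlier basis element becomes x - 3 = 0, giving x = 3 — point (3, -1).

{(3, -1)}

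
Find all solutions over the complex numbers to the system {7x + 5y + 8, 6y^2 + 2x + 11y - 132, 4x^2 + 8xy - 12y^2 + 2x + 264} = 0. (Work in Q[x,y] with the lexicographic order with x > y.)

{(-4, 4)}

Compute a lex Gröbner basis by Buchberger's algorithm.
f_1 = 7x + 5y + 8, LT = x.
f_2 = 2x + 6y^2 + 11y - 132, LT = x.
f_3 = 4x^2 + 8xy + 2x - 12y^2 + 264, LT = x^2.

S(f_1,f_2): lcm = x. S = -3y^2 - 67/14y + 470/7.
  leading term y^2: no divisor's leading term divides it; move -3y^2 to the remainder.
  leading term y: no divisor's leading term divides it; move -67/14y to the remainder.
  leading term 1: no divisor's leading term divides it; move 470/7 to the remainder.
  remainder -3y^2 - 67/14y + 470/7 ≠ 0; add h_4 = -3y^2 - 67/14y + 470/7 to the basis.

S(f_1,f_3): lcm = x^2. S = -9/7xy + 9/14x + 3y^2 - 66.
  leading term xy: subtract (-9/49y)·f_1 from -9/7xy + 9/14x + 3y^2 - 66 → 9/14x + 192/49y^2 + 72/49y - 66
  leading term x: subtract (9/98)·f_1 from 9/14x + 192/49y^2 + 72/49y - 66 → 192/49y^2 + 99/98y - 3270/49
  leading term y^2: subtract (-64/49)·h_4 from 192/49y^2 + 99/98y - 3270/49 → -3595/686y + 7190/343
  leading term y: no divisor's leading term divides it; move -3595/686y to the remainder.
  leading term 1: no divisor's leading term divides it; move 7190/343 to the remainder.
  remainder -3595/686y + 7190/343 ≠ 0; add h_5 = -3595/686y + 7190/343 to the basis.

The other S-polynomials (S(f_2,f_3), S(f_1,h_4), S(f_2,h_4), S(f_3,h_4), S(f_1,h_5), S(f_2,h_5), S(f_3,h_5), S(h_4,h_5)) all reduce to 0 modulo the current basis, so we have a Gröbner basis.
Inter-reduce: drop elements whose leading term is divisible by another's, tail-reduce, and make monic.
Reduced Gröbner basis: {x + 4, y - 4}.

From the last basis element, y - 4 = 0, so y takes values in {4}. Each choice, substituted upward through the basis, yields the corresponding point(s) of the solution set.
  y = 4: the earlier basis element becomes x + 4 = 0, giving x = -4 — point (-4, 4).
Each listed point satisfies every original equation (direct substitution).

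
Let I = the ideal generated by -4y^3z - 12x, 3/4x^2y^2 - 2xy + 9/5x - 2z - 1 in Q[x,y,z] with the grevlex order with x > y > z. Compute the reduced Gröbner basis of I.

G = {x^4 - 4/5x^2yz + 8/9xyz^2 + 76/27xyz - 32/15xz + 64/27z^2 + 32/27z, x^3y + 8/9y^2z^2 + 9/10x^3 - 18/25xyz + 4/9y^2z + 4/5yz^2 - 8/3x^2 + 2/5yz, x^2y^2 - 8/3xy + 12/5x - 8/3z - 4/3, xy^2z + 9/8x^3 - 9/10xyz + yz^2 + 1/2yz, y^3z + 3x}

f_1 = -4y^3z - 12x, LT = y^3z.
f_2 = 3/4x^2y^2 - 2xy + 9/5x - 2z - 1, LT = x^2y^2.

S(f_1,f_2): lcm = x^2y^3z. S = 8/3xy^2z + 3x^3 - 12/5xyz + 8/3yz^2 + 4/3yz.
  leading term xy^2z: no divisor's leading term divides it; move 8/3xy^2z to the remainder.
  leading term x^3: no divisor's leading term divides it; move 3x^3 to the remainder.
  leading term xyz: no divisor's leading term divides it; move -12/5xyz to the remainder.
  leading term yz^2: no divisor's leading term divides it; move 8/3yz^2 to the remainder.
  leading term yz: no divisor's leading term divides it; move 4/3yz to the remainder.
  remainder 8/3xy^2z + 3x^3 - 12/5xyz + 8/3yz^2 + 4/3yz ≠ 0; add g_3 = 8/3xy^2z + 3x^3 - 12/5xyz + 8/3yz^2 + 4/3yz to the basis.

S(f_1,g_3): lcm = xy^3z. S = -9/8x^3y + 9/10xy^2z - y^2z^2 - 1/2y^2z + 3x^2.
  leading term x^3y: no divisor's leading term divides it; move -9/8x^3y to the remainder.
  leading term xy^2z: subtract (27/80)·g_3 from 9/10xy^2z - y^2z^2 - 1/2y^2z + 3x^2 → -y^2z^2 - 81/80x^3 + 81/100xyz - 1/2y^2z - 9/10yz^2 + 3x^2 - 9/20yz
  leading term y^2z^2: no divisor's leading term divides it; move -y^2z^2 to the remainder.
  leading term x^3: no divisor's leading term divides it; move -81/80x^3 to the remainder.
  leading term xyz: no divisor's leading term divides it; move 81/100xyz to the remainder.
  leading term y^2z: no divisor's leading term divides it; move -1/2y^2z to the remainder.
  leading term yz^2: no divisor's leading term divides it; move -9/10yz^2 to the remainder.
  leading term x^2: no divisor's leading term divides it; move 3x^2 to the remainder.
  leading term yz: no divisor's leading term divides it; move -9/20yz to the remainder.
  remainder -9/8x^3y - y^2z^2 - 81/80x^3 + 81/100xyz - 1/2y^2z - 9/10yz^2 + 3x^2 - 9/20yz ≠ 0; add g_4 = -9/8x^3y - y^2z^2 - 81/80x^3 + 81/100xyz - 1/2y^2z - 9/10yz^2 + 3x^2 - 9/20yz to the basis.

S(f_2,g_3): lcm = x^2y^2z. S = -9/8x^4 + 9/10x^2yz - xyz^2 - 19/6xyz + 12/5xz - 8/3z^2 - 4/3z.
  leading term x^4: no divisor's leading term divides it; move -9/8x^4 to the remainder.
  leading term x^2yz: no divisor's leading term divides it; move 9/10x^2yz to the remainder.
  leading term xyz^2: no divisor's leading term divides it; move -xyz^2 to the remainder.
  leading term xyz: no divisor's leading term divides it; move -19/6xyz to the remainder.
  leading term xz: no divisor's leading term divides it; move 12/5xz to the remainder.
  leading term z^2: no divisor's leading term divides it; move -8/3z^2 to the remainder.
  leading term z: no divisor's leading term divides it; move -4/3z to the remainder.
  remainder -9/8x^4 + 9/10x^2yz - xyz^2 - 19/6xyz + 12/5xz - 8/3z^2 - 4/3z ≠ 0; add g_5 = -9/8x^4 + 9/10x^2yz - xyz^2 - 19/6xyz + 12/5xz - 8/3z^2 - 4/3z to the basis.

The other S-polynomials (S(f_1,g_4), S(f_2,g_4), S(g_3,g_4), S(f_1,g_5), S(f_2,g_5), S(g_3,g_5), S(g_4,g_5)) all reduce to 0 modulo the current basis, so we have a Gröbner basis.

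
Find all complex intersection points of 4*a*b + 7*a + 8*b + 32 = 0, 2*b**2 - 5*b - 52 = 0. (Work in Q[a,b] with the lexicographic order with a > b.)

{(0, -4), (-28/11, 13/2)}

Compute a lex Gröbner basis by Buchberger's algorithm.
f_1 = 4*a*b + 7*a + 8*b + 32, LT = a*b.
f_2 = 2*b**2 - 5*b - 52, LT = b**2.

S(f_1,f_2): lcm = a*b**2. S = 17/4*a*b + 26*a + 2*b**2 + 8*b.
  leading term a*b: subtract (17/16)·f_1 from 17/4*a*b + 26*a + 2*b**2 + 8*b → 297/16*a + 2*b**2 - 1/2*b - 34
  leading term a: no divisor's leading term divides it; move 297/16*a to the remainder.
  leading term b**2: subtract (1)·f_2 from 2*b**2 - 1/2*b - 34 → 9/2*b + 18
  leading term b: no divisor's leading term divides it; move 9/2*b to the remainder.
  leading term 1: no divisor's leading term divides it; move 18 to the remainder.
  remainder 297/16*a + 9/2*b + 18 ≠ 0; add h_3 = 297/16*a + 9/2*b + 18 to the basis.

S(f_1,h_3): lcm = a*b. S = 7/4*a - 8/33*b**2 + 34/33*b + 8.
  leading term a: subtract (28/297)·h_3 from 7/4*a - 8/33*b**2 + 34/33*b + 8 → -8/33*b**2 + 20/33*b + 208/33
  leading term b**2: subtract (-4/33)·f_2 from -8/33*b**2 + 20/33*b + 208/33 → 0
  remainder 0.

S(f_2,h_3): leading monomials are coprime, so the S-polynomial reduces to 0 (Buchberger's first criterion).
Every S-polynomial of the final basis reduces to 0, so we have a Gröbner basis.
Inter-reduce: drop elements whose leading term is divisible by another's, tail-reduce, and make monic.
Reduced Gröbner basis: {a + 8/33*b + 32/33, b**2 - 5/2*b - 26}.

From the last basis element, b**2 - 5/2*b - 26 = 0, so b takes values in {-4, 13/2}. Each choice, substituted upward through the basis, yields the corresponding point(s) of the solution set.
  b = -4: the earlier basis element becomes a = 0, giving a = 0 — point (0, -4).
  b = 13/2: the earlier basis element becomes a + 28/11 = 0, giving a = -28/11 — point (-28/11, 13/2).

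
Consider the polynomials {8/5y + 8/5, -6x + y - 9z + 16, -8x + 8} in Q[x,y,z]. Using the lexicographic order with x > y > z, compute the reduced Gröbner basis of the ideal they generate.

G = {x - 1, y + 1, z - 1}

f_1 = 8/5y + 8/5, LT = y.
f_2 = -6x + y - 9z + 16, LT = x.
f_3 = -8x + 8, LT = x.

S(f_2,f_3): lcm = x. S = -1/6y + 3/2z - 5/3.
  leading term y: subtract (-5/48)·f_1 from -1/6y + 3/2z - 5/3 → 3/2z - 3/2
  leading term z: no divisor's leading term divides it; move 3/2z to the remainder.
  leading term 1: no divisor's leading term divides it; move -3/2 to the remainder.
  remainder 3/2z - 3/2 ≠ 0; add g_4 = 3/2z - 3/2 to the basis.

The other S-polynomials (S(f_1,f_2), S(f_1,f_3), S(f_1,g_4), S(f_2,g_4), S(f_3,g_4)) all reduce to 0 modulo the current basis, so we have a Gröbner basis.
Inter-reduce: drop elements whose leading term is divisible by another's, tail-reduce, and make monic.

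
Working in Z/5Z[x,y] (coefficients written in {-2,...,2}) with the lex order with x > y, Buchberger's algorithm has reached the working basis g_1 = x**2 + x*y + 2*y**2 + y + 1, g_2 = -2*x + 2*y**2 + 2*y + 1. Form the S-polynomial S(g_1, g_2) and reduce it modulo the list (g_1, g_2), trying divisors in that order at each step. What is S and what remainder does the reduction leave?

S(g_1, g_2) = x*y**2 + 2*x*y - 2*x + 2*y**2 + y + 1; remainder on division = y**4 - 2*y**3.

lcm(LM(g_1), LM(g_2)) = x**2.
S = (lcm/LT(g_1))·g_1 − (lcm/LT(g_2))·g_2 = x*y**2 + 2*x*y - 2*x + 2*y**2 + y + 1.
Reduce S modulo (g_1, g_2) in that order:
  leading term x*y**2: subtract (2*y**2)·g_2 from x*y**2 + 2*x*y - 2*x + 2*y**2 + y + 1 → 2*x*y - 2*x + y**4 + y**3 + y + 1
  leading term x*y: subtract (-y)·g_2 from 2*x*y - 2*x + y**4 + y**3 + y + 1 → -2*x + y**4 - 2*y**3 + 2*y**2 + 2*y + 1
  leading term x: subtract (1)·g_2 from -2*x + y**4 - 2*y**3 + 2*y**2 + 2*y + 1 → y**4 - 2*y**3
  leading term y**4: no divisor's leading term divides it; move y**4 to the remainder.
  leading term y**3: no divisor's leading term divides it; move -2*y**3 to the remainder.
The remainder y**4 - 2*y**3 is nonzero, so it would be added as the next basis element.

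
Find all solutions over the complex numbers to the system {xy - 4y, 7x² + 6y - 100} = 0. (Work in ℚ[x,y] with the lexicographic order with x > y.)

{(4, -2), (-10*sqrt(7)/7, 0), (10*sqrt(7)/7, 0)}

Compute a lex Gröbner basis by Buchberger's algorithm.
f_1 = xy - 4y, LT = xy.
f_2 = 7x² + 6y - 100, LT = x².

S(f_1,f_2): lcm = x²y. S = -4xy - 6/7y² + 100/7y.
  leading term xy: subtract (-4)·f_1 from -4xy - 6/7y² + 100/7y → -6/7y² - 12/7y
  leading term y²: no divisor's leading term divides it; move -6/7y² to the remainder.
  leading term y: no divisor's leading term divides it; move -12/7y to the remainder.
  remainder -6/7y² - 12/7y ≠ 0; add h_3 = -6/7y² - 12/7y to the basis.

The other S-polynomials (S(f_1,h_3), S(f_2,h_3)) all reduce to 0 modulo the current basis, so we have a Gröbner basis.
Inter-reduce: drop elements whose leading term is divisible by another's, tail-reduce, and make monic.
Reduced Gröbner basis: {x² + 6/7y - 100/7, xy - 4y, y² + 2y}.

The lex basis is triangular: the last element involves only y. Solving y² + 2y = 0 gives y ∈ {-2, 0}; substituting each value into the earlier elements determines the remaining variables.
  y = -2: the earlier basis elements become x² - 16 = 0; -2x + 8 = 0, giving x = 4 — point (4, -2).
  y = 0: the earlier basis element becomes x² - 100/7 = 0, giving x = -10*sqrt(7)/7, 10*sqrt(7)/7 — points (-10*sqrt(7)/7, 0), (10*sqrt(7)/7, 0).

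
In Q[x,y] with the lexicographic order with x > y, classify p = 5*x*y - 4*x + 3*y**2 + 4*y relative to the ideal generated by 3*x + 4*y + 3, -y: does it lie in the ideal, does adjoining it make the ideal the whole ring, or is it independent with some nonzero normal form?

Adjoining 5*x*y - 4*x + 3*y**2 + 4*y makes the ideal the whole ring: the system is inconsistent.

First compute the reduced Gröbner basis of I by Buchberger's algorithm.
f_1 = 3*x + 4*y + 3, LT = x.
f_2 = -y, LT = y.

The S-polynomials (S(f_1,f_2)) all reduce to 0 modulo the current basis, so we have a Gröbner basis.
Inter-reduce: drop elements whose leading term is divisible by another's, tail-reduce, and make monic.
Reduced Gröbner basis: {x + 1, y}.
Label its elements g_1 = x + 1, g_2 = y.

Reduce p = 5*x*y - 4*x + 3*y**2 + 4*y modulo G:
  leading term x*y: subtract (5*y)·g_1 from 5*x*y - 4*x + 3*y**2 + 4*y → -4*x + 3*y**2 - y
  leading term x: subtract (-4)·g_1 from -4*x + 3*y**2 - y → 3*y**2 - y + 4
  leading term y**2: subtract (3*y)·g_2 from 3*y**2 - y + 4 → -y + 4
  leading term y: subtract (-1)·g_2 from -y + 4 → 4
  leading term 1: no divisor's leading term divides it; move 4 to the remainder.
  normal form = 4.
The normal form is nonzero, so p ∉ I. Since p minus its normal form lies in I, I + (p) = I + (r) where r = 4; decide whether this ideal is the whole ring.
Here r = 4 is a nonzero constant, hence a unit: 1 ∈ I + (p), the Gröbner basis of I + (p) is {1}, and the enlarged system has no common solution — adjoining p is inconsistent.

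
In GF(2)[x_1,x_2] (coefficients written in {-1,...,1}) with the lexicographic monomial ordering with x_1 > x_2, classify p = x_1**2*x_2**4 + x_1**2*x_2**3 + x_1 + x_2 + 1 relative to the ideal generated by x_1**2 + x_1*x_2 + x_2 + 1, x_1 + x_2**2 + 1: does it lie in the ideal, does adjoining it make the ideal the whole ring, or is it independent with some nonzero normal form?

x_1**2*x_2**4 + x_1**2*x_2**3 + x_1 + x_2 + 1 is independent of I; its normal form modulo I is x_2**2 + x_2.

First compute the reduced Gröbner basis of I by Buchberger's algorithm.
f_1 = x_1**2 + x_1*x_2 + x_2 + 1, LT = x_1**2.
f_2 = x_1 + x_2**2 + 1, LT = x_1.

S(f_1,f_2): lcm = x_1**2. S = x_1*x_2**2 + x_1*x_2 + x_1 + x_2 + 1.
  leading term x_1*x_2**2: subtract (x_2**2)·f_2 from x_1*x_2**2 + x_1*x_2 + x_1 + x_2 + 1 → x_1*x_2 + x_1 + x_2**4 + x_2**2 + x_2 + 1
  leading term x_1*x_2: subtract (x_2)·f_2 from x_1*x_2 + x_1 + x_2**4 + x_2**2 + x_2 + 1 → x_1 + x_2**4 + x_2**3 + x_2**2 + 1
  leading term x_1: subtract (1)·f_2 from x_1 + x_2**4 + x_2**3 + x_2**2 + 1 → x_2**4 + x_2**3
  leading term x_2**4: no divisor's leading term divides it; move x_2**4 to the remainder.
  leading term x_2**3: no divisor's leading term divides it; move x_2**3 to the remainder.
  remainder x_2**4 + x_2**3 ≠ 0; add h_3 = x_2**4 + x_2**3 to the basis.

The other S-polynomials (S(f_1,h_3), S(f_2,h_3)) all reduce to 0 modulo the current basis, so we have a Gröbner basis.
Inter-reduce: drop elements whose leading term is divisible by another's, tail-reduce, and make monic.
Reduced Gröbner basis: {x_1 + x_2**2 + 1, x_2**4 + x_2**3}.
Label its elements g_1 = x_1 + x_2**2 + 1, g_2 = x_2**4 + x_2**3.

Reduce p = x_1**2*x_2**4 + x_1**2*x_2**3 + x_1 + x_2 + 1 modulo G:
  leading term x_1**2*x_2**4: subtract (x_1*x_2**4)·g_1 from x_1**2*x_2**4 + x_1**2*x_2**3 + x_1 + x_2 + 1 → x_1**2*x_2**3 + x_1*x_2**6 + x_1*x_2**4 + x_1 + x_2 + 1
  leading term x_1**2*x_2**3: subtract (x_1*x_2**3)·g_1 from x_1**2*x_2**3 + x_1*x_2**6 + x_1*x_2**4 + x_1 + x_2 + 1 → x_1*x_2**6 + x_1*x_2**5 + x_1*x_2**4 + x_1*x_2**3 + x_1 + x_2 + 1
  leading term x_1*x_2**6: subtract (x_2**6)·g_1 from x_1*x_2**6 + x_1*x_2**5 + x_1*x_2**4 + x_1*x_2**3 + x_1 + x_2 + 1 → x_1*x_2**5 + x_1*x_2**4 + x_1*x_2**3 + x_1 + x_2**8 + x_2**6 + x_2 + 1
  leading term x_1*x_2**5: subtract (x_2**5)·g_1 from x_1*x_2**5 + x_1*x_2**4 + x_1*x_2**3 + x_1 + x_2**8 + x_2**6 + x_2 + 1 → x_1*x_2**4 + x_1*x_2**3 + x_1 + x_2**8 + x_2**7 + x_2**6 + x_2**5 + x_2 + 1
  leading term x_1*x_2**4: subtract (x_2**4)·g_1 from x_1*x_2**4 + x_1*x_2**3 + x_1 + x_2**8 + x_2**7 + x_2**6 + x_2**5 + x_2 + 1 → x_1*x_2**3 + x_1 + x_2**8 + x_2**7 + x_2**5 + x_2**4 + x_2 + 1
  leading term x_1*x_2**3: subtract (x_2**3)·g_1 from x_1*x_2**3 + x_1 + x_2**8 + x_2**7 + x_2**5 + x_2**4 + x_2 + 1 → x_1 + x_2**8 + x_2**7 + x_2**4 + x_2**3 + x_2 + 1
  leading term x_1: subtract (1)·g_1 from x_1 + x_2**8 + x_2**7 + x_2**4 + x_2**3 + x_2 + 1 → x_2**8 + x_2**7 + x_2**4 + x_2**3 + x_2**2 + x_2
  leading term x_2**8: subtract (x_2**4)·g_2 from x_2**8 + x_2**7 + x_2**4 + x_2**3 + x_2**2 + x_2 → x_2**4 + x_2**3 + x_2**2 + x_2
  leading term x_2**4: subtract (1)·g_2 from x_2**4 + x_2**3 + x_2**2 + x_2 → x_2**2 + x_2
  leading term x_2**2: no divisor's leading term divides it; move x_2**2 to the remainder.
  leading term x_2: no divisor's leading term divides it; move x_2 to the remainder.
  normal form = x_2**2 + x_2.
The normal form is nonzero, so p ∉ I. Since p minus its normal form lies in I, I + (p) = I + (r) where r = x_2**2 + x_2; decide whether this ideal is the whole ring.
Run Buchberger on G together with r (pairs among the g_i already reduce to 0 since G is a Gröbner basis):
g_1 = x_1 + x_2**2 + 1, LT = x_1.
g_2 = x_2**4 + x_2**3, LT = x_2**4.
r = x_2**2 + x_2, LT = x_2**2.

The S-polynomials (S(g_1,g_2), S(g_1,r), S(g_2,r)) all reduce to 0 modulo the current basis, so we have a Gröbner basis.
Inter-reduce: drop elements whose leading term is divisible by another's, tail-reduce, and make monic.
Reduced Gröbner basis: {x_1 + x_2 + 1, x_2**2 + x_2}.
The reduced Gröbner basis of I + (p) is {x_1 + x_2 + 1, x_2**2 + x_2} ≠ {1}, a proper ideal, so the enlarged system stays consistent: p is independent of I, with normal form x_2**2 + x_2.

The remainder on division by a Gröbner basis is unique — it is the normal form.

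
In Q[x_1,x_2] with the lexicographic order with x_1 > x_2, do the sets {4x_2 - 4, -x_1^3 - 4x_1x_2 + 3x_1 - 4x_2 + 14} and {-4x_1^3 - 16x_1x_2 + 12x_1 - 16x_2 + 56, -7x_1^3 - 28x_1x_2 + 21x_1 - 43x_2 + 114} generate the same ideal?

Equality of ideals is decidable: compute both reduced Gröbner bases (unique for the ordering) and check whether they agree.
Buchberger on the first generating set:
f_1 = 4x_2 - 4, LT = x_2.
f_2 = -x_1^3 - 4x_1x_2 + 3x_1 - 4x_2 + 14, LT = x_1^3.

The S-polynomials (S(f_1,f_2)) all reduce to 0 modulo the current basis, so we have a Gröbner basis.
Inter-reduce: drop elements whose leading term is divisible by another's, tail-reduce, and make monic.
Reduced Gröbner basis: {x_1^3 + x_1 - 10, x_2 - 1}.

Buchberger on the second generating set:
h_1 = -4x_1^3 - 16x_1x_2 + 12x_1 - 16x_2 + 56, LT = x_1^3.
h_2 = -7x_1^3 - 28x_1x_2 + 21x_1 - 43x_2 + 114, LT = x_1^3.

S(h_1,h_2): lcm = x_1^3. S = -15/7x_2 + 16/7.
  reduce S modulo (h_1, h_2):
  remainder -15/7x_2 + 16/7 ≠ 0; add k_3 = -15/7x_2 + 16/7 to the basis.

The other S-polynomials (S(h_1,k_3), S(h_2,k_3)) all reduce to 0 modulo the current basis, so we have a Gröbner basis.
Inter-reduce: drop elements whose leading term is divisible by another's, tail-reduce, and make monic.
Reduced Gröbner basis: {x_1^3 + 19/15x_1 - 146/15, x_2 - 16/15}.

Since the reduced bases disagree, the two ideals are not the same.

No, the ideals differ.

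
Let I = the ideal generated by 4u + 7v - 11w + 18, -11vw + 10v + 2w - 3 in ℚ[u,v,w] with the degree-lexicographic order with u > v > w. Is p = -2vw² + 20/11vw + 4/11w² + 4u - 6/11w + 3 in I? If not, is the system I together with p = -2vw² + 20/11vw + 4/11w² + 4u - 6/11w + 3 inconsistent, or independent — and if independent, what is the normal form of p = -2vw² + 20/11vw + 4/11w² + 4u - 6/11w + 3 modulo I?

First compute the reduced Gröbner basis of I by Buchberger's algorithm.
f_1 = 4u + 7v - 11w + 18, LT = u.
f_2 = -11vw + 10v + 2w - 3, LT = vw.

The S-polynomials (S(f_1,f_2)) all reduce to 0 modulo the current basis, so we have a Gröbner basis.
Inter-reduce: drop elements whose leading term is divisible by another's, tail-reduce, and make monic.
Reduced Gröbner basis: {vw - 10/11v - 2/11w + 3/11, u + 7/4v - 11/4w + 9/2}.
Label its elements g_1 = vw - 10/11v - 2/11w + 3/11, g_2 = u + 7/4v - 11/4w + 9/2.

Reduce p = -2vw² + 20/11vw + 4/11w² + 4u - 6/11w + 3 modulo G:
  leading term vw²: subtract (-2w)·g_1 from -2vw² + 20/11vw + 4/11w² + 4u - 6/11w + 3 → 4u + 3
  leading term u: subtract (4)·g_2 from 4u + 3 → -7v + 11w - 15
  leading term v: no divisor's leading term divides it; move -7v to the remainder.
  leading term w: no divisor's leading term divides it; move 11w to the remainder.
  leading term 1: no divisor's leading term divides it; move -15 to the remainder.
  normal form = -7v + 11w - 15.
The normal form is nonzero, so p ∉ I. Since p minus its normal form lies in I, I + (p) = I + (r) where r = -7v + 11w - 15; decide whether this ideal is the whole ring.
Run Buchberger on G together with r (pairs among the g_i already reduce to 0 since G is a Gröbner basis):
g_1 = vw - 10/11v - 2/11w + 3/11, LT = vw.
g_2 = u + 7/4v - 11/4w + 9/2, LT = u.
r = -7v + 11w - 15, LT = v.

S(g_1,r): lcm = vw. S = 11/7w² - 10/11v - 179/77w + 3/11.
  leading term w²: no divisor's leading term divides it; move 11/7w² to the remainder.
  leading term v: subtract (10/77)·r from -10/11v - 179/77w + 3/11 → -289/77w + 171/77
  leading term w: no divisor's leading term divides it; move -289/77w to the remainder.
  leading term 1: no divisor's leading term divides it; move 171/77 to the remainder.
  remainder 11/7w² - 289/77w + 171/77 ≠ 0; add m_4 = 11/7w² - 289/77w + 171/77 to the basis.

The other S-polynomials (S(g_1,g_2), S(g_2,r), S(g_1,m_4), S(g_2,m_4), S(r,m_4)) all reduce to 0 modulo the current basis, so we have a Gröbner basis.
Inter-reduce: drop elements whose leading term is divisible by another's, tail-reduce, and make monic.
Reduced Gröbner basis: {w² - 289/121w + 171/121, u + ¾, v - 11/7w + 15/7}.
The reduced Gröbner basis of I + (p) is {w² - 289/121w + 171/121, u + ¾, v - 11/7w + 15/7} ≠ {1}, a proper ideal, so the enlarged system stays consistent: p is independent of I, with normal form -7v + 11w - 15.

-2vw² + 20/11vw + 4/11w² + 4u - 6/11w + 3 is independent of I; its normal form modulo I is -7v + 11w - 15.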